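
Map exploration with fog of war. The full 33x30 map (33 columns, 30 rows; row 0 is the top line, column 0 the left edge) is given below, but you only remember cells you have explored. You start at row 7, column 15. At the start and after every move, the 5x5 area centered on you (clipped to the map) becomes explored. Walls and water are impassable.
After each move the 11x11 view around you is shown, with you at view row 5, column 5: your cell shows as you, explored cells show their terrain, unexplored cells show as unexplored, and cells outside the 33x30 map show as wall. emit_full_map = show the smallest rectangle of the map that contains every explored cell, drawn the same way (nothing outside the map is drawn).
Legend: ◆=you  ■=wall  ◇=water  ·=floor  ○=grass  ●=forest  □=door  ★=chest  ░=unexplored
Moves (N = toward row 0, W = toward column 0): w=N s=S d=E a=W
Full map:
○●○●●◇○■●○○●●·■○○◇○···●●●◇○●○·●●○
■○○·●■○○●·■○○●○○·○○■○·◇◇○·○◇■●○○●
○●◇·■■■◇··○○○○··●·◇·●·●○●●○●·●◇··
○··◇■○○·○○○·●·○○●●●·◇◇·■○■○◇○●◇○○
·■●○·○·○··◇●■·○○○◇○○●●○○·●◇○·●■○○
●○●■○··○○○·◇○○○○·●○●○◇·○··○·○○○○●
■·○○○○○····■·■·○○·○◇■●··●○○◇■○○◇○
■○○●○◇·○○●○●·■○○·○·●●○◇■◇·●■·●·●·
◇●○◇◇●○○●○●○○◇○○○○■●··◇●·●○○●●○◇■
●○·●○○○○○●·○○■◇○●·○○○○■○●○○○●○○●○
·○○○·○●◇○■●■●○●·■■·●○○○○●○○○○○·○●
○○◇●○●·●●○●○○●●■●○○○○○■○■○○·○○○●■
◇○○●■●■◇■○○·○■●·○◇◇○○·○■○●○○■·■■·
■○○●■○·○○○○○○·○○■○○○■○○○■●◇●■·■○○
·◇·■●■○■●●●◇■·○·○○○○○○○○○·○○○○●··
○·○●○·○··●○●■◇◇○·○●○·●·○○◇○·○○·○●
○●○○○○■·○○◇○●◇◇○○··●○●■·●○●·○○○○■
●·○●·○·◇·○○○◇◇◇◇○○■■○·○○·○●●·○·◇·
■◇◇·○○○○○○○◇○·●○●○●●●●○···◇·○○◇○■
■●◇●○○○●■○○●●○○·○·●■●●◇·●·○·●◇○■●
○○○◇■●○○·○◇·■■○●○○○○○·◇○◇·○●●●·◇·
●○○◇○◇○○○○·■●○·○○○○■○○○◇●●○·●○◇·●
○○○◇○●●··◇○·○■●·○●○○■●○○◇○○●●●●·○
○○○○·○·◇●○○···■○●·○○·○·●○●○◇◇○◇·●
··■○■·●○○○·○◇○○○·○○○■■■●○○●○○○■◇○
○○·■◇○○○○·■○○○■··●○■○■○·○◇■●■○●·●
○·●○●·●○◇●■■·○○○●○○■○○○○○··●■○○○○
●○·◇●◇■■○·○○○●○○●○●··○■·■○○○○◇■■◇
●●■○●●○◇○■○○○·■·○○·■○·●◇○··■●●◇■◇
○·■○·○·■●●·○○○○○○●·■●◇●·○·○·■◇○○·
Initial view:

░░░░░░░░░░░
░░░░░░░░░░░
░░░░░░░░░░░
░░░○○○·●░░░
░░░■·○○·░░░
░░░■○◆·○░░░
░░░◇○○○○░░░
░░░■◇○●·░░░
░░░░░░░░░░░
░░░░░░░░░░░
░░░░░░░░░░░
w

░░░░░░░░░░░
░░░░░░░░░░░
░░░░░░░░░░░
░░░·○○○◇░░░
░░░○○○·●░░░
░░░■·◆○·░░░
░░░■○○·○░░░
░░░◇○○○○░░░
░░░■◇○●·░░░
░░░░░░░░░░░
░░░░░░░░░░░

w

░░░░░░░░░░░
░░░░░░░░░░░
░░░░░░░░░░░
░░░·○○●●░░░
░░░·○○○◇░░░
░░░○○◆·●░░░
░░░■·○○·░░░
░░░■○○·○░░░
░░░◇○○○○░░░
░░░■◇○●·░░░
░░░░░░░░░░░

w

■■■■■■■■■■■
░░░░░░░░░░░
░░░░░░░░░░░
░░░○··●·░░░
░░░·○○●●░░░
░░░·○◆○◇░░░
░░░○○○·●░░░
░░░■·○○·░░░
░░░■○○·○░░░
░░░◇○○○○░░░
░░░■◇○●·░░░

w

■■■■■■■■■■■
■■■■■■■■■■■
░░░░░░░░░░░
░░░●○○·○░░░
░░░○··●·░░░
░░░·○◆●●░░░
░░░·○○○◇░░░
░░░○○○·●░░░
░░░■·○○·░░░
░░░■○○·○░░░
░░░◇○○○○░░░

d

■■■■■■■■■■■
■■■■■■■■■■■
░░░░░░░░░░░
░░●○○·○○░░░
░░○··●·◇░░░
░░·○○◆●●░░░
░░·○○○◇○░░░
░░○○○·●○░░░
░░■·○○·░░░░
░░■○○·○░░░░
░░◇○○○○░░░░

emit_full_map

●○○·○○
○··●·◇
·○○◆●●
·○○○◇○
○○○·●○
■·○○·░
■○○·○░
◇○○○○░
■◇○●·░

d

■■■■■■■■■■■
■■■■■■■■■■■
░░░░░░░░░░░
░●○○·○○■░░░
░○··●·◇·░░░
░·○○●◆●·░░░
░·○○○◇○○░░░
░○○○·●○●░░░
░■·○○·░░░░░
░■○○·○░░░░░
░◇○○○○░░░░░

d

■■■■■■■■■■■
■■■■■■■■■■■
░░░░░░░░░░░
●○○·○○■○░░░
○··●·◇·●░░░
·○○●●◆·◇░░░
·○○○◇○○●░░░
○○○·●○●○░░░
■·○○·░░░░░░
■○○·○░░░░░░
◇○○○○░░░░░░

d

■■■■■■■■■■■
■■■■■■■■■■■
░░░░░░░░░░░
○○·○○■○·░░░
··●·◇·●·░░░
○○●●●◆◇◇░░░
○○○◇○○●●░░░
○○·●○●○◇░░░
·○○·░░░░░░░
○○·○░░░░░░░
○○○○░░░░░░░

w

■■■■■■■■■■■
■■■■■■■■■■■
■■■■■■■■■■■
░░░◇○···░░░
○○·○○■○·░░░
··●·◇◆●·░░░
○○●●●·◇◇░░░
○○○◇○○●●░░░
○○·●○●○◇░░░
·○○·░░░░░░░
○○·○░░░░░░░

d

■■■■■■■■■■■
■■■■■■■■■■■
■■■■■■■■■■■
░░◇○···●░░░
○·○○■○·◇░░░
·●·◇·◆·●░░░
○●●●·◇◇·░░░
○○◇○○●●○░░░
○·●○●○◇░░░░
○○·░░░░░░░░
○·○░░░░░░░░

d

■■■■■■■■■■■
■■■■■■■■■■■
■■■■■■■■■■■
░◇○···●●░░░
·○○■○·◇◇░░░
●·◇·●◆●○░░░
●●●·◇◇·■░░░
○◇○○●●○○░░░
·●○●○◇░░░░░
○·░░░░░░░░░
·○░░░░░░░░░

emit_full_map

░░░░◇○···●●
●○○·○○■○·◇◇
○··●·◇·●◆●○
·○○●●●·◇◇·■
·○○○◇○○●●○○
○○○·●○●○◇░░
■·○○·░░░░░░
■○○·○░░░░░░
◇○○○○░░░░░░
■◇○●·░░░░░░

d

■■■■■■■■■■■
■■■■■■■■■■■
■■■■■■■■■■■
◇○···●●●░░░
○○■○·◇◇○░░░
·◇·●·◆○●░░░
●●·◇◇·■○░░░
◇○○●●○○·░░░
●○●○◇░░░░░░
·░░░░░░░░░░
○░░░░░░░░░░

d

■■■■■■■■■■■
■■■■■■■■■■■
■■■■■■■■■■■
○···●●●◇░░░
○■○·◇◇○·░░░
◇·●·●◆●●░░░
●·◇◇·■○■░░░
○○●●○○·●░░░
○●○◇░░░░░░░
░░░░░░░░░░░
░░░░░░░░░░░

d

■■■■■■■■■■■
■■■■■■■■■■■
■■■■■■■■■■■
···●●●◇○░░░
■○·◇◇○·○░░░
·●·●○◆●○░░░
·◇◇·■○■○░░░
○●●○○·●◇░░░
●○◇░░░░░░░░
░░░░░░░░░░░
░░░░░░░░░░░

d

■■■■■■■■■■■
■■■■■■■■■■■
■■■■■■■■■■■
··●●●◇○●░░░
○·◇◇○·○◇░░░
●·●○●◆○●░░░
◇◇·■○■○◇░░░
●●○○·●◇○░░░
○◇░░░░░░░░░
░░░░░░░░░░░
░░░░░░░░░░░

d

■■■■■■■■■■■
■■■■■■■■■■■
■■■■■■■■■■■
·●●●◇○●○░░░
·◇◇○·○◇■░░░
·●○●●◆●·░░░
◇·■○■○◇○░░░
●○○·●◇○·░░░
◇░░░░░░░░░░
░░░░░░░░░░░
░░░░░░░░░░░

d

■■■■■■■■■■■
■■■■■■■■■■■
■■■■■■■■■■■
●●●◇○●○·░░░
◇◇○·○◇■●░░░
●○●●○◆·●░░░
·■○■○◇○●░░░
○○·●◇○·●░░░
░░░░░░░░░░░
░░░░░░░░░░░
░░░░░░░░░░░

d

■■■■■■■■■■■
■■■■■■■■■■■
■■■■■■■■■■■
●●◇○●○·●░░■
◇○·○◇■●○░░■
○●●○●◆●◇░░■
■○■○◇○●◇░░■
○·●◇○·●■░░■
░░░░░░░░░░■
░░░░░░░░░░■
░░░░░░░░░░■

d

■■■■■■■■■■■
■■■■■■■■■■■
■■■■■■■■■■■
●◇○●○·●●░■■
○·○◇■●○○░■■
●●○●·◆◇·░■■
○■○◇○●◇○░■■
·●◇○·●■○░■■
░░░░░░░░░■■
░░░░░░░░░■■
░░░░░░░░░■■

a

■■■■■■■■■■■
■■■■■■■■■■■
■■■■■■■■■■■
●●◇○●○·●●░■
◇○·○◇■●○○░■
○●●○●◆●◇·░■
■○■○◇○●◇○░■
○·●◇○·●■○░■
░░░░░░░░░░■
░░░░░░░░░░■
░░░░░░░░░░■

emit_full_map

░░░░◇○···●●●◇○●○·●●
●○○·○○■○·◇◇○·○◇■●○○
○··●·◇·●·●○●●○●◆●◇·
·○○●●●·◇◇·■○■○◇○●◇○
·○○○◇○○●●○○·●◇○·●■○
○○○·●○●○◇░░░░░░░░░░
■·○○·░░░░░░░░░░░░░░
■○○·○░░░░░░░░░░░░░░
◇○○○○░░░░░░░░░░░░░░
■◇○●·░░░░░░░░░░░░░░

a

■■■■■■■■■■■
■■■■■■■■■■■
■■■■■■■■■■■
●●●◇○●○·●●░
◇◇○·○◇■●○○░
●○●●○◆·●◇·░
·■○■○◇○●◇○░
○○·●◇○·●■○░
░░░░░░░░░░░
░░░░░░░░░░░
░░░░░░░░░░░

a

■■■■■■■■■■■
■■■■■■■■■■■
■■■■■■■■■■■
·●●●◇○●○·●●
·◇◇○·○◇■●○○
·●○●●◆●·●◇·
◇·■○■○◇○●◇○
●○○·●◇○·●■○
◇░░░░░░░░░░
░░░░░░░░░░░
░░░░░░░░░░░

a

■■■■■■■■■■■
■■■■■■■■■■■
■■■■■■■■■■■
··●●●◇○●○·●
○·◇◇○·○◇■●○
●·●○●◆○●·●◇
◇◇·■○■○◇○●◇
●●○○·●◇○·●■
○◇░░░░░░░░░
░░░░░░░░░░░
░░░░░░░░░░░

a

■■■■■■■■■■■
■■■■■■■■■■■
■■■■■■■■■■■
···●●●◇○●○·
■○·◇◇○·○◇■●
·●·●○◆●○●·●
·◇◇·■○■○◇○●
○●●○○·●◇○·●
●○◇░░░░░░░░
░░░░░░░░░░░
░░░░░░░░░░░

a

■■■■■■■■■■■
■■■■■■■■■■■
■■■■■■■■■■■
○···●●●◇○●○
○■○·◇◇○·○◇■
◇·●·●◆●●○●·
●·◇◇·■○■○◇○
○○●●○○·●◇○·
○●○◇░░░░░░░
░░░░░░░░░░░
░░░░░░░░░░░

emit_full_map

░░░░◇○···●●●◇○●○·●●
●○○·○○■○·◇◇○·○◇■●○○
○··●·◇·●·●◆●●○●·●◇·
·○○●●●·◇◇·■○■○◇○●◇○
·○○○◇○○●●○○·●◇○·●■○
○○○·●○●○◇░░░░░░░░░░
■·○○·░░░░░░░░░░░░░░
■○○·○░░░░░░░░░░░░░░
◇○○○○░░░░░░░░░░░░░░
■◇○●·░░░░░░░░░░░░░░

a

■■■■■■■■■■■
■■■■■■■■■■■
■■■■■■■■■■■
◇○···●●●◇○●
○○■○·◇◇○·○◇
·◇·●·◆○●●○●
●●·◇◇·■○■○◇
◇○○●●○○·●◇○
●○●○◇░░░░░░
·░░░░░░░░░░
○░░░░░░░░░░

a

■■■■■■■■■■■
■■■■■■■■■■■
■■■■■■■■■■■
░◇○···●●●◇○
·○○■○·◇◇○·○
●·◇·●◆●○●●○
●●●·◇◇·■○■○
○◇○○●●○○·●◇
·●○●○◇░░░░░
○·░░░░░░░░░
·○░░░░░░░░░

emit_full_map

░░░░◇○···●●●◇○●○·●●
●○○·○○■○·◇◇○·○◇■●○○
○··●·◇·●◆●○●●○●·●◇·
·○○●●●·◇◇·■○■○◇○●◇○
·○○○◇○○●●○○·●◇○·●■○
○○○·●○●○◇░░░░░░░░░░
■·○○·░░░░░░░░░░░░░░
■○○·○░░░░░░░░░░░░░░
◇○○○○░░░░░░░░░░░░░░
■◇○●·░░░░░░░░░░░░░░


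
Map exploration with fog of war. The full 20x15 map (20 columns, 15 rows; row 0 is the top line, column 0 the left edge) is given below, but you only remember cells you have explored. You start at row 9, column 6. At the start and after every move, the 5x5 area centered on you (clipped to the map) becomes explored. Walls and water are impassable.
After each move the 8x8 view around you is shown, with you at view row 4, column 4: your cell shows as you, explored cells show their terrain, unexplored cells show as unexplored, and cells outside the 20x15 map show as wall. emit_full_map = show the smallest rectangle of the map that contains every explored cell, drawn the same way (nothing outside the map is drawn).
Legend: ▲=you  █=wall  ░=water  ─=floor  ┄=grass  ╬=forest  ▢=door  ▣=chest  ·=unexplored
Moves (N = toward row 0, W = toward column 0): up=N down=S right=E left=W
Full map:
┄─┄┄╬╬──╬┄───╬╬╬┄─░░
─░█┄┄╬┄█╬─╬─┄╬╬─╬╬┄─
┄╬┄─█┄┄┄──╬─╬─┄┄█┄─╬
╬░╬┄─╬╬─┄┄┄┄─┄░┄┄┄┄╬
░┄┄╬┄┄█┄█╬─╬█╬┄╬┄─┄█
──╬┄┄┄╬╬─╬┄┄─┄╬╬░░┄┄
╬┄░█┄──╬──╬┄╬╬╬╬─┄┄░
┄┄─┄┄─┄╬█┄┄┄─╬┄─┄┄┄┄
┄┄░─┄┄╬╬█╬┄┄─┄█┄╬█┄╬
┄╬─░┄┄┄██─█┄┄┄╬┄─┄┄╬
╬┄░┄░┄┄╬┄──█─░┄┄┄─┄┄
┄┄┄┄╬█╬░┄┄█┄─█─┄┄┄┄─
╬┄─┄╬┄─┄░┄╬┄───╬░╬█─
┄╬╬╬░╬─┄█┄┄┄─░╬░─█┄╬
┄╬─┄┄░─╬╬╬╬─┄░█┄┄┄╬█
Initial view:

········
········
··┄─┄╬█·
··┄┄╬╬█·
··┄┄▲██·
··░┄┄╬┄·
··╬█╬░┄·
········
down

········
··┄─┄╬█·
··┄┄╬╬█·
··┄┄┄██·
··░┄▲╬┄·
··╬█╬░┄·
··╬┄─┄░·
········

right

········
·┄─┄╬█··
·┄┄╬╬█╬·
·┄┄┄██─·
·░┄┄▲┄─·
·╬█╬░┄┄·
·╬┄─┄░┄·
········

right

········
┄─┄╬█···
┄┄╬╬█╬┄·
┄┄┄██─█·
░┄┄╬▲──·
╬█╬░┄┄█·
╬┄─┄░┄╬·
········

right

········
─┄╬█····
┄╬╬█╬┄┄·
┄┄██─█┄·
┄┄╬┄▲─█·
█╬░┄┄█┄·
┄─┄░┄╬┄·
········

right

········
┄╬█·····
╬╬█╬┄┄─·
┄██─█┄┄·
┄╬┄─▲█─·
╬░┄┄█┄─·
─┄░┄╬┄─·
········

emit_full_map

┄─┄╬█····
┄┄╬╬█╬┄┄─
┄┄┄██─█┄┄
░┄┄╬┄─▲█─
╬█╬░┄┄█┄─
╬┄─┄░┄╬┄─

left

········
─┄╬█····
┄╬╬█╬┄┄─
┄┄██─█┄┄
┄┄╬┄▲─█─
█╬░┄┄█┄─
┄─┄░┄╬┄─
········

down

─┄╬█····
┄╬╬█╬┄┄─
┄┄██─█┄┄
┄┄╬┄──█─
█╬░┄▲█┄─
┄─┄░┄╬┄─
··┄█┄┄┄·
········

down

┄╬╬█╬┄┄─
┄┄██─█┄┄
┄┄╬┄──█─
█╬░┄┄█┄─
┄─┄░▲╬┄─
··┄█┄┄┄·
··╬╬╬╬─·
████████

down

┄┄██─█┄┄
┄┄╬┄──█─
█╬░┄┄█┄─
┄─┄░┄╬┄─
··┄█▲┄┄·
··╬╬╬╬─·
████████
████████

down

┄┄╬┄──█─
█╬░┄┄█┄─
┄─┄░┄╬┄─
··┄█┄┄┄·
··╬╬▲╬─·
████████
████████
████████

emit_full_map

┄─┄╬█····
┄┄╬╬█╬┄┄─
┄┄┄██─█┄┄
░┄┄╬┄──█─
╬█╬░┄┄█┄─
╬┄─┄░┄╬┄─
···┄█┄┄┄·
···╬╬▲╬─·

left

░┄┄╬┄──█
╬█╬░┄┄█┄
╬┄─┄░┄╬┄
··─┄█┄┄┄
··─╬▲╬╬─
████████
████████
████████

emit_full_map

┄─┄╬█····
┄┄╬╬█╬┄┄─
┄┄┄██─█┄┄
░┄┄╬┄──█─
╬█╬░┄┄█┄─
╬┄─┄░┄╬┄─
··─┄█┄┄┄·
··─╬▲╬╬─·


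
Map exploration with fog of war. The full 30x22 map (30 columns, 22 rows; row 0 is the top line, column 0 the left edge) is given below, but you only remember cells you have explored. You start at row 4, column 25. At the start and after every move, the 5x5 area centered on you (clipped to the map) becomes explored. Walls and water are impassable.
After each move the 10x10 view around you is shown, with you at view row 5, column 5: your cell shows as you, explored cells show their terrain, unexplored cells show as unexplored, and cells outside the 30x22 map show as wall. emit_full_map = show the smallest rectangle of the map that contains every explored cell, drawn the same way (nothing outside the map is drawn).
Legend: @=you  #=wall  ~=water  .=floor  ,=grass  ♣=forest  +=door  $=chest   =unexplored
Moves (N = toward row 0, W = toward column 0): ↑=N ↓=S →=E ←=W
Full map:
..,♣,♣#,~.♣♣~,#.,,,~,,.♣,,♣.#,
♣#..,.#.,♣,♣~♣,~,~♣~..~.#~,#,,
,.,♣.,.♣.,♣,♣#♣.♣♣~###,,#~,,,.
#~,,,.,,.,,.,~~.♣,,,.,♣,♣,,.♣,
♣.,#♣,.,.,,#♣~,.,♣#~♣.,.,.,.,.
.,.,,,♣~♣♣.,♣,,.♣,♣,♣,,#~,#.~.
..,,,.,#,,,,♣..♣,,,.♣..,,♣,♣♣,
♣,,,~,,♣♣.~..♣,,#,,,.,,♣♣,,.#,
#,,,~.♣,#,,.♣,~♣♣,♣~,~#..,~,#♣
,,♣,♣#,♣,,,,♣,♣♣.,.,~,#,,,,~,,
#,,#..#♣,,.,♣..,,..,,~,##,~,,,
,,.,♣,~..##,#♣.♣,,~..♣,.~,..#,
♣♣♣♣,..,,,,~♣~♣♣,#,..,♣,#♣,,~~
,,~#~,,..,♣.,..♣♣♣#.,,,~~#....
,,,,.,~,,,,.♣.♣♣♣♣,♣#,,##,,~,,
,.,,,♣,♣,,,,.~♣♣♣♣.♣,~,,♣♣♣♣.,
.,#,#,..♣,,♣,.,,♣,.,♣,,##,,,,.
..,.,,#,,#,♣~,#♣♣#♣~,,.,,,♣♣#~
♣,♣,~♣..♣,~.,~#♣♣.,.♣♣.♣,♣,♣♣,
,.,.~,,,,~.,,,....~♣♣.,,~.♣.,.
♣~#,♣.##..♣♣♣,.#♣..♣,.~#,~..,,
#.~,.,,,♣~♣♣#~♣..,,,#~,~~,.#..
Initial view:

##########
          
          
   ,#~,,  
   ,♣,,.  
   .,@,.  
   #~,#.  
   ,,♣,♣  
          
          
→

##########
         #
         #
  ,#~,,, #
  ,♣,,.♣ #
  .,.@., #
  #~,#.~ #
  ,,♣,♣♣ #
         #
         #

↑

##########
##########
         #
   #~,#, #
  ,#~,,, #
  ,♣,@.♣ #
  .,.,., #
  #~,#.~ #
  ,,♣,♣♣ #
         #

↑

##########
##########
##########
   ,,♣.# #
   #~,#, #
  ,#~@,, #
  ,♣,,.♣ #
  .,.,., #
  #~,#.~ #
  ,,♣,♣♣ #

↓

##########
##########
   ,,♣.# #
   #~,#, #
  ,#~,,, #
  ,♣,@.♣ #
  .,.,., #
  #~,#.~ #
  ,,♣,♣♣ #
         #

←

##########
##########
    ,,♣.# 
   .#~,#, 
   ,#~,,, 
   ,♣@,.♣ 
   .,.,., 
   #~,#.~ 
   ,,♣,♣♣ 
          

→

##########
##########
   ,,♣.# #
  .#~,#, #
  ,#~,,, #
  ,♣,@.♣ #
  .,.,., #
  #~,#.~ #
  ,,♣,♣♣ #
         #

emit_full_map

 ,,♣.#
.#~,#,
,#~,,,
,♣,@.♣
.,.,.,
#~,#.~
,,♣,♣♣

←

##########
##########
    ,,♣.# 
   .#~,#, 
   ,#~,,, 
   ,♣@,.♣ 
   .,.,., 
   #~,#.~ 
   ,,♣,♣♣ 
          

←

##########
##########
     ,,♣.#
   ~.#~,#,
   ,,#~,,,
   ♣,@,,.♣
   ,.,.,.,
   ,#~,#.~
    ,,♣,♣♣
          

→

##########
##########
    ,,♣.# 
  ~.#~,#, 
  ,,#~,,, 
  ♣,♣@,.♣ 
  ,.,.,., 
  ,#~,#.~ 
   ,,♣,♣♣ 
          

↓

##########
    ,,♣.# 
  ~.#~,#, 
  ,,#~,,, 
  ♣,♣,,.♣ 
  ,.,@,., 
  ,#~,#.~ 
   ,,♣,♣♣ 
          
          

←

##########
     ,,♣.#
   ~.#~,#,
   ,,#~,,,
   ♣,♣,,.♣
   ,.@.,.,
   ,#~,#.~
   .,,♣,♣♣
          
          

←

##########
      ,,♣.
    ~.#~,#
   #,,#~,,
   ,♣,♣,,.
   .,@,.,.
   ,,#~,#.
   ..,,♣,♣
          
          

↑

##########
##########
      ,,♣.
   .~.#~,#
   #,,#~,,
   ,♣@♣,,.
   .,.,.,.
   ,,#~,#.
   ..,,♣,♣
          

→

##########
##########
     ,,♣.#
  .~.#~,#,
  #,,#~,,,
  ,♣,@,,.♣
  .,.,.,.,
  ,,#~,#.~
  ..,,♣,♣♣
          

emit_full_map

   ,,♣.#
.~.#~,#,
#,,#~,,,
,♣,@,,.♣
.,.,.,.,
,,#~,#.~
..,,♣,♣♣

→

##########
##########
    ,,♣.# 
 .~.#~,#, 
 #,,#~,,, 
 ,♣,♣@,.♣ 
 .,.,.,., 
 ,,#~,#.~ 
 ..,,♣,♣♣ 
          

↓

##########
    ,,♣.# 
 .~.#~,#, 
 #,,#~,,, 
 ,♣,♣,,.♣ 
 .,.,@,., 
 ,,#~,#.~ 
 ..,,♣,♣♣ 
          
          

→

##########
   ,,♣.# #
.~.#~,#, #
#,,#~,,, #
,♣,♣,,.♣ #
.,.,.@., #
,,#~,#.~ #
..,,♣,♣♣ #
         #
         #

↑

##########
##########
   ,,♣.# #
.~.#~,#, #
#,,#~,,, #
,♣,♣,@.♣ #
.,.,.,., #
,,#~,#.~ #
..,,♣,♣♣ #
         #

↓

##########
   ,,♣.# #
.~.#~,#, #
#,,#~,,, #
,♣,♣,,.♣ #
.,.,.@., #
,,#~,#.~ #
..,,♣,♣♣ #
         #
         #

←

##########
    ,,♣.# 
 .~.#~,#, 
 #,,#~,,, 
 ,♣,♣,,.♣ 
 .,.,@,., 
 ,,#~,#.~ 
 ..,,♣,♣♣ 
          
          

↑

##########
##########
    ,,♣.# 
 .~.#~,#, 
 #,,#~,,, 
 ,♣,♣@,.♣ 
 .,.,.,., 
 ,,#~,#.~ 
 ..,,♣,♣♣ 
          


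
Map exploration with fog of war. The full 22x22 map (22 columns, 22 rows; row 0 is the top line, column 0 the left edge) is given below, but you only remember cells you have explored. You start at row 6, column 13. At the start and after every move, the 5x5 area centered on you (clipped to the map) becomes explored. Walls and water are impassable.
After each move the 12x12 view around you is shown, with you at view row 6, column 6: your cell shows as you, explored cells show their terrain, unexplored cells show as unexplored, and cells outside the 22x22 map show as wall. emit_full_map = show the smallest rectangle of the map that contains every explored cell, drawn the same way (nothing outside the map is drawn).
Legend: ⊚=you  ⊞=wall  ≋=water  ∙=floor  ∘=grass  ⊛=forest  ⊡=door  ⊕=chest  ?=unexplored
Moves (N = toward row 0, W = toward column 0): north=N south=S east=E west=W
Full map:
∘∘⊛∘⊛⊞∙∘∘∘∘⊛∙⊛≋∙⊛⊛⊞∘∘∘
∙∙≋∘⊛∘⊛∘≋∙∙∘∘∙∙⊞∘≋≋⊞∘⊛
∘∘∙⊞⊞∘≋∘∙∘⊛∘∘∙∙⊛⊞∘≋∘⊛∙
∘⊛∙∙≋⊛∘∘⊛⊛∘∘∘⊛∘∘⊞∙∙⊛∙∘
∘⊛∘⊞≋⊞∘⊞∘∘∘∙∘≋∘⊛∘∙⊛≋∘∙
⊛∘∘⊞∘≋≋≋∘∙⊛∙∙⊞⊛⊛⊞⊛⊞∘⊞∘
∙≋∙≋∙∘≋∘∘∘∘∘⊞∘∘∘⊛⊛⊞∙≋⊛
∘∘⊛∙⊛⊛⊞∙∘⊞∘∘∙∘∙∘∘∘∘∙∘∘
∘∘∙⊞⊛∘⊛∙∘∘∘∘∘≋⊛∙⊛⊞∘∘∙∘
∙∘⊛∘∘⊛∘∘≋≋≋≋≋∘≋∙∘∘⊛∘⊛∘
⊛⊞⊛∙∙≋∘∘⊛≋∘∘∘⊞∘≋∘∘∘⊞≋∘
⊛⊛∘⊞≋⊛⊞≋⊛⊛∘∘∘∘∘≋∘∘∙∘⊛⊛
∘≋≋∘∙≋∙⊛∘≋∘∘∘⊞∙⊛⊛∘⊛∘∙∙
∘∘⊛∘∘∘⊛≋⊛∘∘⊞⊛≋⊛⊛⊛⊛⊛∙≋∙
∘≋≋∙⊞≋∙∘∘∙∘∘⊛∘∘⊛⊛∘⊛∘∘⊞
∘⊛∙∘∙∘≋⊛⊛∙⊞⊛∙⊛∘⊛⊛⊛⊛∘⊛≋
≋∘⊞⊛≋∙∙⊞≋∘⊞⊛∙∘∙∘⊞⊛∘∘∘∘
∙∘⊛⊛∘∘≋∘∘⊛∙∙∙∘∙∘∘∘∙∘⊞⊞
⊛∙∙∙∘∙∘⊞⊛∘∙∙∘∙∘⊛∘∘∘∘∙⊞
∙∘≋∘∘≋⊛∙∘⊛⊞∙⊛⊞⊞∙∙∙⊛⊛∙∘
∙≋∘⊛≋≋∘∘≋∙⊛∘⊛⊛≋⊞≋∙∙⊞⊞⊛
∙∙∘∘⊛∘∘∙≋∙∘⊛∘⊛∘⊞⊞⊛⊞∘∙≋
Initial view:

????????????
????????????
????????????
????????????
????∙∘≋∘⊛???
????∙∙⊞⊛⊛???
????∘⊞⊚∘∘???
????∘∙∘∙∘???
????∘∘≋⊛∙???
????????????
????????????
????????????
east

????????????
????????????
????????????
????????????
???∙∘≋∘⊛∘???
???∙∙⊞⊛⊛⊞???
???∘⊞∘⊚∘⊛???
???∘∙∘∙∘∘???
???∘∘≋⊛∙⊛???
????????????
????????????
????????????

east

????????????
????????????
????????????
????????????
??∙∘≋∘⊛∘∙???
??∙∙⊞⊛⊛⊞⊛???
??∘⊞∘∘⊚⊛⊛???
??∘∙∘∙∘∘∘???
??∘∘≋⊛∙⊛⊞???
????????????
????????????
????????????

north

⊞⊞⊞⊞⊞⊞⊞⊞⊞⊞⊞⊞
????????????
????????????
????????????
????⊛∘∘⊞∙???
??∙∘≋∘⊛∘∙???
??∙∙⊞⊛⊚⊞⊛???
??∘⊞∘∘∘⊛⊛???
??∘∙∘∙∘∘∘???
??∘∘≋⊛∙⊛⊞???
????????????
????????????

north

⊞⊞⊞⊞⊞⊞⊞⊞⊞⊞⊞⊞
⊞⊞⊞⊞⊞⊞⊞⊞⊞⊞⊞⊞
????????????
????????????
????∙∙⊛⊞∘???
????⊛∘∘⊞∙???
??∙∘≋∘⊚∘∙???
??∙∙⊞⊛⊛⊞⊛???
??∘⊞∘∘∘⊛⊛???
??∘∙∘∙∘∘∘???
??∘∘≋⊛∙⊛⊞???
????????????

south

⊞⊞⊞⊞⊞⊞⊞⊞⊞⊞⊞⊞
????????????
????????????
????∙∙⊛⊞∘???
????⊛∘∘⊞∙???
??∙∘≋∘⊛∘∙???
??∙∙⊞⊛⊚⊞⊛???
??∘⊞∘∘∘⊛⊛???
??∘∙∘∙∘∘∘???
??∘∘≋⊛∙⊛⊞???
????????????
????????????

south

????????????
????????????
????∙∙⊛⊞∘???
????⊛∘∘⊞∙???
??∙∘≋∘⊛∘∙???
??∙∙⊞⊛⊛⊞⊛???
??∘⊞∘∘⊚⊛⊛???
??∘∙∘∙∘∘∘???
??∘∘≋⊛∙⊛⊞???
????????????
????????????
????????????

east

????????????
????????????
???∙∙⊛⊞∘????
???⊛∘∘⊞∙????
?∙∘≋∘⊛∘∙⊛???
?∙∙⊞⊛⊛⊞⊛⊞???
?∘⊞∘∘∘⊚⊛⊞???
?∘∙∘∙∘∘∘∘???
?∘∘≋⊛∙⊛⊞∘???
????????????
????????????
????????????

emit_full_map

??∙∙⊛⊞∘?
??⊛∘∘⊞∙?
∙∘≋∘⊛∘∙⊛
∙∙⊞⊛⊛⊞⊛⊞
∘⊞∘∘∘⊚⊛⊞
∘∙∘∙∘∘∘∘
∘∘≋⊛∙⊛⊞∘

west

????????????
????????????
????∙∙⊛⊞∘???
????⊛∘∘⊞∙???
??∙∘≋∘⊛∘∙⊛??
??∙∙⊞⊛⊛⊞⊛⊞??
??∘⊞∘∘⊚⊛⊛⊞??
??∘∙∘∙∘∘∘∘??
??∘∘≋⊛∙⊛⊞∘??
????????????
????????????
????????????

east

????????????
????????????
???∙∙⊛⊞∘????
???⊛∘∘⊞∙????
?∙∘≋∘⊛∘∙⊛???
?∙∙⊞⊛⊛⊞⊛⊞???
?∘⊞∘∘∘⊚⊛⊞???
?∘∙∘∙∘∘∘∘???
?∘∘≋⊛∙⊛⊞∘???
????????????
????????????
????????????

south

????????????
???∙∙⊛⊞∘????
???⊛∘∘⊞∙????
?∙∘≋∘⊛∘∙⊛???
?∙∙⊞⊛⊛⊞⊛⊞???
?∘⊞∘∘∘⊛⊛⊞???
?∘∙∘∙∘⊚∘∘???
?∘∘≋⊛∙⊛⊞∘???
????≋∙∘∘⊛???
????????????
????????????
????????????

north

????????????
????????????
???∙∙⊛⊞∘????
???⊛∘∘⊞∙????
?∙∘≋∘⊛∘∙⊛???
?∙∙⊞⊛⊛⊞⊛⊞???
?∘⊞∘∘∘⊚⊛⊞???
?∘∙∘∙∘∘∘∘???
?∘∘≋⊛∙⊛⊞∘???
????≋∙∘∘⊛???
????????????
????????????

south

????????????
???∙∙⊛⊞∘????
???⊛∘∘⊞∙????
?∙∘≋∘⊛∘∙⊛???
?∙∙⊞⊛⊛⊞⊛⊞???
?∘⊞∘∘∘⊛⊛⊞???
?∘∙∘∙∘⊚∘∘???
?∘∘≋⊛∙⊛⊞∘???
????≋∙∘∘⊛???
????????????
????????????
????????????

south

???∙∙⊛⊞∘????
???⊛∘∘⊞∙????
?∙∘≋∘⊛∘∙⊛???
?∙∙⊞⊛⊛⊞⊛⊞???
?∘⊞∘∘∘⊛⊛⊞???
?∘∙∘∙∘∘∘∘???
?∘∘≋⊛∙⊚⊞∘???
????≋∙∘∘⊛???
????∘≋∘∘∘???
????????????
????????????
????????????

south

???⊛∘∘⊞∙????
?∙∘≋∘⊛∘∙⊛???
?∙∙⊞⊛⊛⊞⊛⊞???
?∘⊞∘∘∘⊛⊛⊞???
?∘∙∘∙∘∘∘∘???
?∘∘≋⊛∙⊛⊞∘???
????≋∙⊚∘⊛???
????∘≋∘∘∘???
????∘≋∘∘∙???
????????????
????????????
????????????

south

?∙∘≋∘⊛∘∙⊛???
?∙∙⊞⊛⊛⊞⊛⊞???
?∘⊞∘∘∘⊛⊛⊞???
?∘∙∘∙∘∘∘∘???
?∘∘≋⊛∙⊛⊞∘???
????≋∙∘∘⊛???
????∘≋⊚∘∘???
????∘≋∘∘∙???
????∙⊛⊛∘⊛???
????????????
????????????
????????????

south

?∙∙⊞⊛⊛⊞⊛⊞???
?∘⊞∘∘∘⊛⊛⊞???
?∘∙∘∙∘∘∘∘???
?∘∘≋⊛∙⊛⊞∘???
????≋∙∘∘⊛???
????∘≋∘∘∘???
????∘≋⊚∘∙???
????∙⊛⊛∘⊛???
????⊛⊛⊛⊛⊛???
????????????
????????????
????????????

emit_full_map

??∙∙⊛⊞∘?
??⊛∘∘⊞∙?
∙∘≋∘⊛∘∙⊛
∙∙⊞⊛⊛⊞⊛⊞
∘⊞∘∘∘⊛⊛⊞
∘∙∘∙∘∘∘∘
∘∘≋⊛∙⊛⊞∘
???≋∙∘∘⊛
???∘≋∘∘∘
???∘≋⊚∘∙
???∙⊛⊛∘⊛
???⊛⊛⊛⊛⊛

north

?∙∘≋∘⊛∘∙⊛???
?∙∙⊞⊛⊛⊞⊛⊞???
?∘⊞∘∘∘⊛⊛⊞???
?∘∙∘∙∘∘∘∘???
?∘∘≋⊛∙⊛⊞∘???
????≋∙∘∘⊛???
????∘≋⊚∘∘???
????∘≋∘∘∙???
????∙⊛⊛∘⊛???
????⊛⊛⊛⊛⊛???
????????????
????????????

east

∙∘≋∘⊛∘∙⊛???⊞
∙∙⊞⊛⊛⊞⊛⊞???⊞
∘⊞∘∘∘⊛⊛⊞???⊞
∘∙∘∙∘∘∘∘???⊞
∘∘≋⊛∙⊛⊞∘∘??⊞
???≋∙∘∘⊛∘??⊞
???∘≋∘⊚∘⊞??⊞
???∘≋∘∘∙∘??⊞
???∙⊛⊛∘⊛∘??⊞
???⊛⊛⊛⊛⊛???⊞
???????????⊞
???????????⊞

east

∘≋∘⊛∘∙⊛???⊞⊞
∙⊞⊛⊛⊞⊛⊞???⊞⊞
⊞∘∘∘⊛⊛⊞???⊞⊞
∙∘∙∘∘∘∘???⊞⊞
∘≋⊛∙⊛⊞∘∘∙?⊞⊞
??≋∙∘∘⊛∘⊛?⊞⊞
??∘≋∘∘⊚⊞≋?⊞⊞
??∘≋∘∘∙∘⊛?⊞⊞
??∙⊛⊛∘⊛∘∙?⊞⊞
??⊛⊛⊛⊛⊛???⊞⊞
??????????⊞⊞
??????????⊞⊞

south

∙⊞⊛⊛⊞⊛⊞???⊞⊞
⊞∘∘∘⊛⊛⊞???⊞⊞
∙∘∙∘∘∘∘???⊞⊞
∘≋⊛∙⊛⊞∘∘∙?⊞⊞
??≋∙∘∘⊛∘⊛?⊞⊞
??∘≋∘∘∘⊞≋?⊞⊞
??∘≋∘∘⊚∘⊛?⊞⊞
??∙⊛⊛∘⊛∘∙?⊞⊞
??⊛⊛⊛⊛⊛∙≋?⊞⊞
??????????⊞⊞
??????????⊞⊞
??????????⊞⊞

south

⊞∘∘∘⊛⊛⊞???⊞⊞
∙∘∙∘∘∘∘???⊞⊞
∘≋⊛∙⊛⊞∘∘∙?⊞⊞
??≋∙∘∘⊛∘⊛?⊞⊞
??∘≋∘∘∘⊞≋?⊞⊞
??∘≋∘∘∙∘⊛?⊞⊞
??∙⊛⊛∘⊚∘∙?⊞⊞
??⊛⊛⊛⊛⊛∙≋?⊞⊞
????⊛∘⊛∘∘?⊞⊞
??????????⊞⊞
??????????⊞⊞
??????????⊞⊞

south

∙∘∙∘∘∘∘???⊞⊞
∘≋⊛∙⊛⊞∘∘∙?⊞⊞
??≋∙∘∘⊛∘⊛?⊞⊞
??∘≋∘∘∘⊞≋?⊞⊞
??∘≋∘∘∙∘⊛?⊞⊞
??∙⊛⊛∘⊛∘∙?⊞⊞
??⊛⊛⊛⊛⊚∙≋?⊞⊞
????⊛∘⊛∘∘?⊞⊞
????⊛⊛⊛∘⊛?⊞⊞
??????????⊞⊞
??????????⊞⊞
??????????⊞⊞

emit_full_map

??∙∙⊛⊞∘???
??⊛∘∘⊞∙???
∙∘≋∘⊛∘∙⊛??
∙∙⊞⊛⊛⊞⊛⊞??
∘⊞∘∘∘⊛⊛⊞??
∘∙∘∙∘∘∘∘??
∘∘≋⊛∙⊛⊞∘∘∙
???≋∙∘∘⊛∘⊛
???∘≋∘∘∘⊞≋
???∘≋∘∘∙∘⊛
???∙⊛⊛∘⊛∘∙
???⊛⊛⊛⊛⊚∙≋
?????⊛∘⊛∘∘
?????⊛⊛⊛∘⊛

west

∘∙∘∙∘∘∘∘???⊞
∘∘≋⊛∙⊛⊞∘∘∙?⊞
???≋∙∘∘⊛∘⊛?⊞
???∘≋∘∘∘⊞≋?⊞
???∘≋∘∘∙∘⊛?⊞
???∙⊛⊛∘⊛∘∙?⊞
???⊛⊛⊛⊚⊛∙≋?⊞
????⊛⊛∘⊛∘∘?⊞
????⊛⊛⊛⊛∘⊛?⊞
???????????⊞
???????????⊞
???????????⊞

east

∙∘∙∘∘∘∘???⊞⊞
∘≋⊛∙⊛⊞∘∘∙?⊞⊞
??≋∙∘∘⊛∘⊛?⊞⊞
??∘≋∘∘∘⊞≋?⊞⊞
??∘≋∘∘∙∘⊛?⊞⊞
??∙⊛⊛∘⊛∘∙?⊞⊞
??⊛⊛⊛⊛⊚∙≋?⊞⊞
???⊛⊛∘⊛∘∘?⊞⊞
???⊛⊛⊛⊛∘⊛?⊞⊞
??????????⊞⊞
??????????⊞⊞
??????????⊞⊞

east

∘∙∘∘∘∘???⊞⊞⊞
≋⊛∙⊛⊞∘∘∙?⊞⊞⊞
?≋∙∘∘⊛∘⊛?⊞⊞⊞
?∘≋∘∘∘⊞≋?⊞⊞⊞
?∘≋∘∘∙∘⊛⊛⊞⊞⊞
?∙⊛⊛∘⊛∘∙∙⊞⊞⊞
?⊛⊛⊛⊛⊛⊚≋∙⊞⊞⊞
??⊛⊛∘⊛∘∘⊞⊞⊞⊞
??⊛⊛⊛⊛∘⊛≋⊞⊞⊞
?????????⊞⊞⊞
?????????⊞⊞⊞
?????????⊞⊞⊞

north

∘∘∘⊛⊛⊞???⊞⊞⊞
∘∙∘∘∘∘???⊞⊞⊞
≋⊛∙⊛⊞∘∘∙?⊞⊞⊞
?≋∙∘∘⊛∘⊛?⊞⊞⊞
?∘≋∘∘∘⊞≋∘⊞⊞⊞
?∘≋∘∘∙∘⊛⊛⊞⊞⊞
?∙⊛⊛∘⊛⊚∙∙⊞⊞⊞
?⊛⊛⊛⊛⊛∙≋∙⊞⊞⊞
??⊛⊛∘⊛∘∘⊞⊞⊞⊞
??⊛⊛⊛⊛∘⊛≋⊞⊞⊞
?????????⊞⊞⊞
?????????⊞⊞⊞

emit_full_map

??∙∙⊛⊞∘????
??⊛∘∘⊞∙????
∙∘≋∘⊛∘∙⊛???
∙∙⊞⊛⊛⊞⊛⊞???
∘⊞∘∘∘⊛⊛⊞???
∘∙∘∙∘∘∘∘???
∘∘≋⊛∙⊛⊞∘∘∙?
???≋∙∘∘⊛∘⊛?
???∘≋∘∘∘⊞≋∘
???∘≋∘∘∙∘⊛⊛
???∙⊛⊛∘⊛⊚∙∙
???⊛⊛⊛⊛⊛∙≋∙
????⊛⊛∘⊛∘∘⊞
????⊛⊛⊛⊛∘⊛≋


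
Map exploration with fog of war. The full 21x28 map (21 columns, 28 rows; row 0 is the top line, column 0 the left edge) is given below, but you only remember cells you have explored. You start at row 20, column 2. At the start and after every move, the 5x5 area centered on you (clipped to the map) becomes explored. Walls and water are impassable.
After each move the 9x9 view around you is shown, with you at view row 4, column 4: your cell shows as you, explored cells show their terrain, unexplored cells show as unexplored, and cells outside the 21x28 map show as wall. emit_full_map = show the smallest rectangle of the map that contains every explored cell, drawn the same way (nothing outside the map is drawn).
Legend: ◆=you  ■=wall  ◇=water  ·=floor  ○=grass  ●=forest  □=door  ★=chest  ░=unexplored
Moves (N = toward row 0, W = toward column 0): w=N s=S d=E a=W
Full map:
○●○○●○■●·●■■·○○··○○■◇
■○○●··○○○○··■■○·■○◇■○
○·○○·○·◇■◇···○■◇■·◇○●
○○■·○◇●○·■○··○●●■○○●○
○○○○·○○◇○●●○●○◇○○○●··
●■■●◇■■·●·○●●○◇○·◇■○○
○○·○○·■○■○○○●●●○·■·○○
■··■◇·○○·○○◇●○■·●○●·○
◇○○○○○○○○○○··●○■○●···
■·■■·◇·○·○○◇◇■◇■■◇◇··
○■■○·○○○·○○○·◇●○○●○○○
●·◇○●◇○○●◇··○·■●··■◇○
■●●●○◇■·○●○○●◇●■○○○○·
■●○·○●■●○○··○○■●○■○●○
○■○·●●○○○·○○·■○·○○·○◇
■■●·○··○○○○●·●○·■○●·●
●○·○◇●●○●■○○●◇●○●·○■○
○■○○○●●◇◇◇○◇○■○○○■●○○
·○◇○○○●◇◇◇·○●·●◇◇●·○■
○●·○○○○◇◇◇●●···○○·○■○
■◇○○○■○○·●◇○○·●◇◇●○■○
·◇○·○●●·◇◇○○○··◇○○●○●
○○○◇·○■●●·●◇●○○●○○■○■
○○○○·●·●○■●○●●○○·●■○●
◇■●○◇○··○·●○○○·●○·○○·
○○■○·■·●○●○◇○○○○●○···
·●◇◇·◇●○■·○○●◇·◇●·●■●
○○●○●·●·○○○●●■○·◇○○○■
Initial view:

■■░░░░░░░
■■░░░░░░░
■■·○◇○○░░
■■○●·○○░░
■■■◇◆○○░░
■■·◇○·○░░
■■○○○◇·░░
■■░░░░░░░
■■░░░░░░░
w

■■░░░░░░░
■■░░░░░░░
■■○■○○○░░
■■·○◇○○░░
■■○●◆○○░░
■■■◇○○○░░
■■·◇○·○░░
■■○○○◇·░░
■■░░░░░░░

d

■░░░░░░░░
■░░░░░░░░
■○■○○○●░░
■·○◇○○○░░
■○●·◆○○░░
■■◇○○○■░░
■·◇○·○●░░
■○○○◇·░░░
■░░░░░░░░

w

■░░░░░░░░
■░░░░░░░░
■░○·○◇●░░
■○■○○○●░░
■·○◇◆○○░░
■○●·○○○░░
■■◇○○○■░░
■·◇○·○●░░
■○○○◇·░░░

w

■░░░░░░░░
■░░░░░░░░
■░■●·○·░░
■░○·○◇●░░
■○■○◆○●░░
■·○◇○○○░░
■○●·○○○░░
■■◇○○○■░░
■·◇○·○●░░

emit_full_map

░■●·○·
░○·○◇●
○■○◆○●
·○◇○○○
○●·○○○
■◇○○○■
·◇○·○●
○○○◇·░

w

■░░░░░░░░
■░░░░░░░░
■░■○·●●░░
■░■●·○·░░
■░○·◆◇●░░
■○■○○○●░░
■·○◇○○○░░
■○●·○○○░░
■■◇○○○■░░

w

■░░░░░░░░
■░░░░░░░░
■░●○·○●░░
■░■○·●●░░
■░■●◆○·░░
■░○·○◇●░░
■○■○○○●░░
■·○◇○○○░░
■○●·○○○░░

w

■░░░░░░░░
■░░░░░░░░
■░●●●○◇░░
■░●○·○●░░
■░■○◆●●░░
■░■●·○·░░
■░○·○◇●░░
■○■○○○●░░
■·○◇○○○░░

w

■░░░░░░░░
■░░░░░░░░
■░·◇○●◇░░
■░●●●○◇░░
■░●○◆○●░░
■░■○·●●░░
■░■●·○·░░
■░○·○◇●░░
■○■○○○●░░

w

■░░░░░░░░
■░░░░░░░░
■░■■○·○░░
■░·◇○●◇░░
■░●●◆○◇░░
■░●○·○●░░
■░■○·●●░░
■░■●·○·░░
■░○·○◇●░░

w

■░░░░░░░░
■░░░░░░░░
■░·■■·◇░░
■░■■○·○░░
■░·◇◆●◇░░
■░●●●○◇░░
■░●○·○●░░
■░■○·●●░░
■░■●·○·░░

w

■░░░░░░░░
■░░░░░░░░
■░○○○○○░░
■░·■■·◇░░
■░■■◆·○░░
■░·◇○●◇░░
■░●●●○◇░░
■░●○·○●░░
■░■○·●●░░

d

░░░░░░░░░
░░░░░░░░░
░○○○○○○░░
░·■■·◇·░░
░■■○◆○○░░
░·◇○●◇○░░
░●●●○◇■░░
░●○·○●░░░
░■○·●●░░░

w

░░░░░░░░░
░░░░░░░░░
░░·■◇·○░░
░○○○○○○░░
░·■■◆◇·░░
░■■○·○○░░
░·◇○●◇○░░
░●●●○◇■░░
░●○·○●░░░

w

░░░░░░░░░
░░░░░░░░░
░░·○○·■░░
░░·■◇·○░░
░○○○◆○○░░
░·■■·◇·░░
░■■○·○○░░
░·◇○●◇○░░
░●●●○◇■░░

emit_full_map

░░·○○·■
░░·■◇·○
░○○○◆○○
░·■■·◇·
░■■○·○○
░·◇○●◇○
░●●●○◇■
░●○·○●░
░■○·●●░
░■●·○·░
░○·○◇●░
○■○○○●░
·○◇○○○░
○●·○○○░
■◇○○○■░
·◇○·○●░
○○○◇·░░

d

░░░░░░░░░
░░░░░░░░░
░·○○·■○░░
░·■◇·○○░░
○○○○◆○○░░
·■■·◇·○░░
■■○·○○○░░
·◇○●◇○░░░
●●●○◇■░░░

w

░░░░░░░░░
░░░░░░░░░
░░●◇■■·░░
░·○○·■○░░
░·■◇◆○○░░
○○○○○○○░░
·■■·◇·○░░
■■○·○○○░░
·◇○●◇○░░░

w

░░░░░░░░░
░░░░░░░░░
░░○·○○◇░░
░░●◇■■·░░
░·○○◆■○░░
░·■◇·○○░░
○○○○○○○░░
·■■·◇·○░░
■■○·○○○░░

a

░░░░░░░░░
░░░░░░░░░
░░○○·○○◇░
░░■●◇■■·░
░░·○◆·■○░
░░·■◇·○○░
░○○○○○○○░
░·■■·◇·○░
░■■○·○○○░

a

■░░░░░░░░
■░░░░░░░░
■░○○○·○○◇
■░■■●◇■■·
■░○·◆○·■○
■░··■◇·○○
■░○○○○○○○
■░·■■·◇·○
■░■■○·○○○

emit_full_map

░○○○·○○◇
░■■●◇■■·
░○·◆○·■○
░··■◇·○○
░○○○○○○○
░·■■·◇·○
░■■○·○○○
░·◇○●◇○░
░●●●○◇■░
░●○·○●░░
░■○·●●░░
░■●·○·░░
░○·○◇●░░
○■○○○●░░
·○◇○○○░░
○●·○○○░░
■◇○○○■░░
·◇○·○●░░
○○○◇·░░░

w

■░░░░░░░░
■░░░░░░░░
■░○■·○◇░░
■░○○○·○○◇
■░■■◆◇■■·
■░○·○○·■○
■░··■◇·○○
■░○○○○○○○
■░·■■·◇·○

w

■░░░░░░░░
■░░░░░░░░
■░·○○·○░░
■░○■·○◇░░
■░○○◆·○○◇
■░■■●◇■■·
■░○·○○·■○
■░··■◇·○○
■░○○○○○○○

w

■■■■■■■■■
■░░░░░░░░
■░○○●··░░
■░·○○·○░░
■░○■◆○◇░░
■░○○○·○○◇
■░■■●◇■■·
■░○·○○·■○
■░··■◇·○○

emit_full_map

░○○●··░░
░·○○·○░░
░○■◆○◇░░
░○○○·○○◇
░■■●◇■■·
░○·○○·■○
░··■◇·○○
░○○○○○○○
░·■■·◇·○
░■■○·○○○
░·◇○●◇○░
░●●●○◇■░
░●○·○●░░
░■○·●●░░
░■●·○·░░
░○·○◇●░░
○■○○○●░░
·○◇○○○░░
○●·○○○░░
■◇○○○■░░
·◇○·○●░░
○○○◇·░░░
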